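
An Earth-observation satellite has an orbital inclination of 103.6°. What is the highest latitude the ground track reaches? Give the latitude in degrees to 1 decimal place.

76.4°

Retrograde orbit: the ground track reaches ±(180° − i) = ±(180 − 103.6) = ±76.4°.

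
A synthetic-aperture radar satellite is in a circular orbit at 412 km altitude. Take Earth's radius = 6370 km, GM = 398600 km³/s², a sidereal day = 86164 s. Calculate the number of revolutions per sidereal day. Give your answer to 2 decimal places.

15.50

Semi-major axis a = 6370 + 412 = 6782 km. Period T = 2π√(a³/μ) = 2π√(6782³/398600) = 5558.4 s = 92.64 min.
Orbits per sidereal day = 86164 / 5558.4 = 15.502.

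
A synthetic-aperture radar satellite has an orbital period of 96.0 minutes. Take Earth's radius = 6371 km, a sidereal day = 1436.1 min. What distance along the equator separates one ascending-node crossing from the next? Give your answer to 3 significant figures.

T = 96.0 min = 5760.0 s.
During one orbit Earth rotates (5760.0 / 86166) × 360° = 24.07°.
At the equator that is 24.07° × (2π·6371/360) km/° = 24.07 × 111.2 = 2676 km.

2680 km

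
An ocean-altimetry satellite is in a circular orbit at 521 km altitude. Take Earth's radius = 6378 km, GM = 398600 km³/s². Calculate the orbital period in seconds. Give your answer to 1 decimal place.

5702.8 seconds

Semi-major axis a = 6378 + 521 = 6899 km. Period T = 2π√(a³/μ) = 2π√(6899³/398600) = 5702.8 s = 95.05 min.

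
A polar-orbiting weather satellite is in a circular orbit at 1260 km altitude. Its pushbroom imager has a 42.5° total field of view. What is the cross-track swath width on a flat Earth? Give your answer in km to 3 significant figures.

Half-angle = 42.5°/2 = 21.25°.
Swath width ≈ 2h·tan(θ/2) = 2 × 1260 × tan(21.25°) = 980.0 km.

980 km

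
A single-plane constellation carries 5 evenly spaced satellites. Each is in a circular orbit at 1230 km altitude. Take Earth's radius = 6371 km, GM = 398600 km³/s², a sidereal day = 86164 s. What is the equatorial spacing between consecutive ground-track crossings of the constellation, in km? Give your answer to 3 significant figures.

Semi-major axis a = 6371 + 1230 = 7601 km. Period T = 2π√(a³/μ) = 2π√(7601³/398600) = 6595.0 s = 109.92 min.
Single-satellite node shift = (6595.0/86164) × 360° = 27.55°.
With 5 satellites evenly phased, successive equator crossings are 27.55/5 = 5.511° apart.
That is 5.511 × 111.2 = 613 km at the equator.

613 km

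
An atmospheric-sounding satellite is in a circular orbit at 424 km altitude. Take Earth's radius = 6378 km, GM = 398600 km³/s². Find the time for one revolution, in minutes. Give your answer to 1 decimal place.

93.0 min

Semi-major axis a = 6378 + 424 = 6802 km. Period T = 2π√(a³/μ) = 2π√(6802³/398600) = 5583.0 s = 93.05 min.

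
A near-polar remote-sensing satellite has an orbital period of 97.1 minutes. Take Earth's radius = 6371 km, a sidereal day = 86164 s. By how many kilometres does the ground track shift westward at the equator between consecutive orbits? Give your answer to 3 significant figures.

T = 97.1 min = 5826.0 s.
During one orbit Earth rotates (5826.0 / 86164) × 360° = 24.34°.
At the equator that is 24.34° × (2π·6371/360) km/° = 24.34 × 111.2 = 2707 km.

2710 km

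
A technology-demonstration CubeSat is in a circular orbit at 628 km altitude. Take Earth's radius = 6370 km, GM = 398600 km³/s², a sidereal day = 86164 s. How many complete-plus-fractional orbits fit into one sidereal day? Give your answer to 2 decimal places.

14.79

Semi-major axis a = 6370 + 628 = 6998 km. Period T = 2π√(a³/μ) = 2π√(6998³/398600) = 5826.0 s = 97.10 min.
Orbits per sidereal day = 86164 / 5826.0 = 14.790.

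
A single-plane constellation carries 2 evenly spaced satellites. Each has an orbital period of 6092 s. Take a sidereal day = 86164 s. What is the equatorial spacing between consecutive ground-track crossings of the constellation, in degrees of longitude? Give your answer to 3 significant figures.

Single-satellite node shift = (6092.0/86164) × 360° = 25.45°.
With 2 satellites evenly phased, successive equator crossings are 25.45/2 = 12.726° apart.

12.7°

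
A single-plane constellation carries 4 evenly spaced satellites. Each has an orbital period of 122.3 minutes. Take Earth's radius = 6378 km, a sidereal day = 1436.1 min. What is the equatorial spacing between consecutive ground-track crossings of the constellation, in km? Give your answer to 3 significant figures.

T = 122.3 min = 7338.0 s.
Single-satellite node shift = (7338.0/86166) × 360° = 30.66°.
With 4 satellites evenly phased, successive equator crossings are 30.66/4 = 7.665° apart.
That is 7.665 × 111.3 = 853 km at the equator.

853 km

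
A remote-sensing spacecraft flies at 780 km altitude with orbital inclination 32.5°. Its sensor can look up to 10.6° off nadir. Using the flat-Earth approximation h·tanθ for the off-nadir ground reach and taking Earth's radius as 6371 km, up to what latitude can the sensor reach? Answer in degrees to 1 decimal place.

For a prograde orbit the ground track reaches latitude ±i = ±32.5°.
Sensor half-swath on the ground ≈ 780·tan(10.6°) = 146 km = 1.31° of latitude.
Maximum observable latitude ≈ 32.5 + 1.31 = 33.8°.

33.8°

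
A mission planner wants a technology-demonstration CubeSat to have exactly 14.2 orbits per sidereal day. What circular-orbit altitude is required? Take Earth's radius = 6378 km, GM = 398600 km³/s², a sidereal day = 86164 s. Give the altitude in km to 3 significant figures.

Required period T = 86164 / 14.2 = 6067.9 s.
From T = 2π√(a³/μ): a = (μ T²/4π²)^(1/3) = (398600 × 6067.9² / 4π²)^(1/3) = 7190 km.
Altitude h = a − R = 7190 − 6378 = 812 km.

812 km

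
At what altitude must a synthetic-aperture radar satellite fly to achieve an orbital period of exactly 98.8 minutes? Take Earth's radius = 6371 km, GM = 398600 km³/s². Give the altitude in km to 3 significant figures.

708 km

T = 98.8 min = 5928.0 s.
From T = 2π√(a³/μ): a = (μ T²/4π²)^(1/3) = (398600 × 5928.0² / 4π²)^(1/3) = 7079 km.
Altitude h = a − R = 7079 − 6371 = 708 km.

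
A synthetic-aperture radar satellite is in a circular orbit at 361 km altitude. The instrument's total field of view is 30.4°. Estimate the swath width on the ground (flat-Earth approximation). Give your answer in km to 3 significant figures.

196 km

Half-angle = 30.4°/2 = 15.2°.
Swath width ≈ 2h·tan(θ/2) = 2 × 361 × tan(15.2°) = 196.2 km.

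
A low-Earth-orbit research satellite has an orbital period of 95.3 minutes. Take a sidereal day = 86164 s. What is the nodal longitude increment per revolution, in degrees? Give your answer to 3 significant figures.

23.9°

T = 95.3 min = 5718.0 s.
During one orbit Earth rotates (5718.0 / 86164) × 360° = 23.89°.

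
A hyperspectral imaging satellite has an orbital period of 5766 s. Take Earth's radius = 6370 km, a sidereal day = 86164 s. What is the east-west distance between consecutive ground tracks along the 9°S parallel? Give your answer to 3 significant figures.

2650 km

Node shift per orbit = (5766.0/86164) × 360° = 24.09°.
Equatorial spacing = 24.09 × 111.2 km/° = 2678 km.
At 9° latitude, spacing = 2678 × cos(9°) = 2645 km.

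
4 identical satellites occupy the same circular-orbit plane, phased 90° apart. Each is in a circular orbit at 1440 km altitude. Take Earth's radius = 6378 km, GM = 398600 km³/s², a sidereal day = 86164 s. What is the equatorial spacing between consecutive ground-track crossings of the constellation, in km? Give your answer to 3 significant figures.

Semi-major axis a = 6378 + 1440 = 7818 km. Period T = 2π√(a³/μ) = 2π√(7818³/398600) = 6879.5 s = 114.66 min.
Single-satellite node shift = (6879.5/86164) × 360° = 28.74°.
With 4 satellites evenly phased, successive equator crossings are 28.74/4 = 7.186° apart.
That is 7.186 × 111.3 = 800 km at the equator.

800 km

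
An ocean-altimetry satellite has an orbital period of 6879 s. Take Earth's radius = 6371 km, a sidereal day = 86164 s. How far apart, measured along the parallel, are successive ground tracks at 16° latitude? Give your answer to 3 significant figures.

Node shift per orbit = (6879.0/86164) × 360° = 28.74°.
Equatorial spacing = 28.74 × 111.2 km/° = 3196 km.
At 16° latitude, spacing = 3196 × cos(16°) = 3072 km.

3070 km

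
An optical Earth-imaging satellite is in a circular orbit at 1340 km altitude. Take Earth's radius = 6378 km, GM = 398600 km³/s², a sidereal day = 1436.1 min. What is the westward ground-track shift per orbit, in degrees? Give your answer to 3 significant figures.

28.2°

Semi-major axis a = 6378 + 1340 = 7718 km. Period T = 2π√(a³/μ) = 2π√(7718³/398600) = 6747.9 s = 112.46 min.
During one orbit Earth rotates (6747.9 / 86166) × 360° = 28.19°.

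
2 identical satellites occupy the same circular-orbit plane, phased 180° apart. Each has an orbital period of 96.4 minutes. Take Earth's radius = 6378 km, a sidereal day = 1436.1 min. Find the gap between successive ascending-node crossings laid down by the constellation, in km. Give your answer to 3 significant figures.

1350 km

T = 96.4 min = 5784.0 s.
Single-satellite node shift = (5784.0/86166) × 360° = 24.17°.
With 2 satellites evenly phased, successive equator crossings are 24.17/2 = 12.083° apart.
That is 12.083 × 111.3 = 1345 km at the equator.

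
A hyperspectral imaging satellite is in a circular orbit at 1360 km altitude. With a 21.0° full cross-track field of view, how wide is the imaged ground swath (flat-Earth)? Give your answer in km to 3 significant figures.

Half-angle = 21.0°/2 = 10.5°.
Swath width ≈ 2h·tan(θ/2) = 2 × 1360 × tan(10.5°) = 504.1 km.

504 km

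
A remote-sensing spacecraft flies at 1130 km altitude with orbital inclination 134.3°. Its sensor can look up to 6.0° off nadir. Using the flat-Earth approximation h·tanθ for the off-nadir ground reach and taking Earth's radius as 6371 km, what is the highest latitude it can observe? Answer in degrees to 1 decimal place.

46.8°

Retrograde orbit: the ground track reaches ±(180° − i) = ±(180 − 134.3) = ±45.7°.
Sensor half-swath on the ground ≈ 1130·tan(6.0°) = 119 km = 1.07° of latitude.
Maximum observable latitude ≈ 45.7 + 1.07 = 46.8°.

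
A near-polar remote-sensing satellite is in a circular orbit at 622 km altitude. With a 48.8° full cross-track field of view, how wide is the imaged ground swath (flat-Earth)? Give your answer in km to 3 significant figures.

Half-angle = 48.8°/2 = 24.4°.
Swath width ≈ 2h·tan(θ/2) = 2 × 622 × tan(24.4°) = 564.3 km.

564 km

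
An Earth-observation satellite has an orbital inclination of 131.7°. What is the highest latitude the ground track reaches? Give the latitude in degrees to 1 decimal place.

Retrograde orbit: the ground track reaches ±(180° − i) = ±(180 − 131.7) = ±48.3°.

48.3°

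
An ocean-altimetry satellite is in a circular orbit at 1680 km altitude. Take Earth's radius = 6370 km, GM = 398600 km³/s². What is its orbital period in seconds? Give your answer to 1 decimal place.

Semi-major axis a = 6370 + 1680 = 8050 km. Period T = 2π√(a³/μ) = 2π√(8050³/398600) = 7187.9 s = 119.80 min.

7187.9 seconds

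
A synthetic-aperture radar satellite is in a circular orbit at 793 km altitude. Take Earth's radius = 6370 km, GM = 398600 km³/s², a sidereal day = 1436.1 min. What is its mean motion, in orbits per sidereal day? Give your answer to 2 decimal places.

14.28

Semi-major axis a = 6370 + 793 = 7163 km. Period T = 2π√(a³/μ) = 2π√(7163³/398600) = 6033.3 s = 100.55 min.
Orbits per sidereal day = 86166 / 6033.3 = 14.282.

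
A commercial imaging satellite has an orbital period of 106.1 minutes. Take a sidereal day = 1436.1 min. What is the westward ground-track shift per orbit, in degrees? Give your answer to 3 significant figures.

T = 106.1 min = 6366.0 s.
During one orbit Earth rotates (6366.0 / 86166) × 360° = 26.60°.

26.6°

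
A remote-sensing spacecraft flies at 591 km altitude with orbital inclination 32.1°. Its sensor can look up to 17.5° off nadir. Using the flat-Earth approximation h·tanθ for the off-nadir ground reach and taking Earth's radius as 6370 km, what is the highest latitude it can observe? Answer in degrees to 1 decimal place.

For a prograde orbit the ground track reaches latitude ±i = ±32.1°.
Sensor half-swath on the ground ≈ 591·tan(17.5°) = 186 km = 1.68° of latitude.
Maximum observable latitude ≈ 32.1 + 1.68 = 33.8°.

33.8°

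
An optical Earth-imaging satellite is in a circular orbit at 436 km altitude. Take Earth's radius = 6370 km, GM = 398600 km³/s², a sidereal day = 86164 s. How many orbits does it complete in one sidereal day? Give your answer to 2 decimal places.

Semi-major axis a = 6370 + 436 = 6806 km. Period T = 2π√(a³/μ) = 2π√(6806³/398600) = 5587.9 s = 93.13 min.
Orbits per sidereal day = 86164 / 5587.9 = 15.420.

15.42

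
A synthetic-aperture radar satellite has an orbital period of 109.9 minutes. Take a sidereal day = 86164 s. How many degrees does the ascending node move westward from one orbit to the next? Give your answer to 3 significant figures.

27.6°

T = 109.9 min = 6594.0 s.
During one orbit Earth rotates (6594.0 / 86164) × 360° = 27.55°.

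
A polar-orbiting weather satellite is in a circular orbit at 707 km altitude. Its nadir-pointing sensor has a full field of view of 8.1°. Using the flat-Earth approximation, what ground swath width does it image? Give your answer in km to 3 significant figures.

Half-angle = 8.1°/2 = 4.05°.
Swath width ≈ 2h·tan(θ/2) = 2 × 707 × tan(4.05°) = 100.1 km.

100 km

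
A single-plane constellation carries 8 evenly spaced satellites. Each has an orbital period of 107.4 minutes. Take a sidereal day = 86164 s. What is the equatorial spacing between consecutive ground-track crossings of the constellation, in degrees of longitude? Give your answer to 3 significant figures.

3.37°

T = 107.4 min = 6444.0 s.
Single-satellite node shift = (6444.0/86164) × 360° = 26.92°.
With 8 satellites evenly phased, successive equator crossings are 26.92/8 = 3.365° apart.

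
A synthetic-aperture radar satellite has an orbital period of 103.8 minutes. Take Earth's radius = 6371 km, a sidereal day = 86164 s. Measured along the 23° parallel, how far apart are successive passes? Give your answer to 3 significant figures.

2660 km

T = 103.8 min = 6228.0 s.
Node shift per orbit = (6228.0/86164) × 360° = 26.02°.
Equatorial spacing = 26.02 × 111.2 km/° = 2893 km.
At 23° latitude, spacing = 2893 × cos(23°) = 2663 km.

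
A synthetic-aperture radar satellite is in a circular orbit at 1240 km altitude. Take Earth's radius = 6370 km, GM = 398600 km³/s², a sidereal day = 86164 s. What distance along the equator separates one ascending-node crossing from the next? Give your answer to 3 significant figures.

Semi-major axis a = 6370 + 1240 = 7610 km. Period T = 2π√(a³/μ) = 2π√(7610³/398600) = 6606.8 s = 110.11 min.
During one orbit Earth rotates (6606.8 / 86164) × 360° = 27.60°.
At the equator that is 27.60° × (2π·6370/360) km/° = 27.60 × 111.2 = 3069 km.

3070 km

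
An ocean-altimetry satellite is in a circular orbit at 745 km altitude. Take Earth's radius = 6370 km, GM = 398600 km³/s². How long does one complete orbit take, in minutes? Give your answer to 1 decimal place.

Semi-major axis a = 6370 + 745 = 7115 km. Period T = 2π√(a³/μ) = 2π√(7115³/398600) = 5972.7 s = 99.55 min.

99.5 min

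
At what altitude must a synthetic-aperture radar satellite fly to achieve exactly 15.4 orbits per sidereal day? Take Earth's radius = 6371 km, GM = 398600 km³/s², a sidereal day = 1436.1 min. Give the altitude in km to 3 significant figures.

441 km

Required period T = 86166 / 15.4 = 5595.2 s.
From T = 2π√(a³/μ): a = (μ T²/4π²)^(1/3) = (398600 × 5595.2² / 4π²)^(1/3) = 6812 km.
Altitude h = a − R = 6812 − 6371 = 441 km.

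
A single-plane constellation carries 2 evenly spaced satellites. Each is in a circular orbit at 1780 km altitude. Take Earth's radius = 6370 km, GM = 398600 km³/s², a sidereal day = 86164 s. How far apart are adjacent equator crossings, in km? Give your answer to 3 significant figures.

Semi-major axis a = 6370 + 1780 = 8150 km. Period T = 2π√(a³/μ) = 2π√(8150³/398600) = 7322.3 s = 122.04 min.
Single-satellite node shift = (7322.3/86164) × 360° = 30.59°.
With 2 satellites evenly phased, successive equator crossings are 30.59/2 = 15.297° apart.
That is 15.297 × 111.2 = 1701 km at the equator.

1700 km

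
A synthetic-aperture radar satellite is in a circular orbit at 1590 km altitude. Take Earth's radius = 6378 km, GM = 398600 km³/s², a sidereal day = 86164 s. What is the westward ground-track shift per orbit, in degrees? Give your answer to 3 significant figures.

Semi-major axis a = 6378 + 1590 = 7968 km. Period T = 2π√(a³/μ) = 2π√(7968³/398600) = 7078.4 s = 117.97 min.
During one orbit Earth rotates (7078.4 / 86164) × 360° = 29.57°.

29.6°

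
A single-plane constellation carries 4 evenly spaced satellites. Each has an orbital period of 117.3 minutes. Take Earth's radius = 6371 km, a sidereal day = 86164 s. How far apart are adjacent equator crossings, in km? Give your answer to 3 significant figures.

817 km

T = 117.3 min = 7038.0 s.
Single-satellite node shift = (7038.0/86164) × 360° = 29.41°.
With 4 satellites evenly phased, successive equator crossings are 29.41/4 = 7.351° apart.
That is 7.351 × 111.2 = 817 km at the equator.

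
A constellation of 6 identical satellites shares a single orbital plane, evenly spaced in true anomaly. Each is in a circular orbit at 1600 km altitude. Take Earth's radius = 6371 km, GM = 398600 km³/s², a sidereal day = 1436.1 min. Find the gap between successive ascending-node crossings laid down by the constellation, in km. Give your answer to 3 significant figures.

548 km

Semi-major axis a = 6371 + 1600 = 7971 km. Period T = 2π√(a³/μ) = 2π√(7971³/398600) = 7082.4 s = 118.04 min.
Single-satellite node shift = (7082.4/86166) × 360° = 29.59°.
With 6 satellites evenly phased, successive equator crossings are 29.59/6 = 4.932° apart.
That is 4.932 × 111.2 = 548 km at the equator.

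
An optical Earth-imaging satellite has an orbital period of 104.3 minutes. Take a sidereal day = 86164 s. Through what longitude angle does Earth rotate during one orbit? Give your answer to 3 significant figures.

26.1°

T = 104.3 min = 6258.0 s.
During one orbit Earth rotates (6258.0 / 86164) × 360° = 26.15°.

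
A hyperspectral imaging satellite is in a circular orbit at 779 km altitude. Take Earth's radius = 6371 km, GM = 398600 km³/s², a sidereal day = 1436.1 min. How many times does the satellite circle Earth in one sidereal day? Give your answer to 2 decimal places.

Semi-major axis a = 6371 + 779 = 7150 km. Period T = 2π√(a³/μ) = 2π√(7150³/398600) = 6016.9 s = 100.28 min.
Orbits per sidereal day = 86166 / 6016.9 = 14.321.

14.32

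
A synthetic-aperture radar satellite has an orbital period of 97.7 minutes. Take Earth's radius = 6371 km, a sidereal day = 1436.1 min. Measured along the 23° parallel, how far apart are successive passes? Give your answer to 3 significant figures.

T = 97.7 min = 5862.0 s.
Node shift per orbit = (5862.0/86166) × 360° = 24.49°.
Equatorial spacing = 24.49 × 111.2 km/° = 2723 km.
At 23° latitude, spacing = 2723 × cos(23°) = 2507 km.

2510 km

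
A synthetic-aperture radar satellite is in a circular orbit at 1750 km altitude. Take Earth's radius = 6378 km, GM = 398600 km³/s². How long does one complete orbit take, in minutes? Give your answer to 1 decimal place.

Semi-major axis a = 6378 + 1750 = 8128 km. Period T = 2π√(a³/μ) = 2π√(8128³/398600) = 7292.7 s = 121.54 min.

121.5 min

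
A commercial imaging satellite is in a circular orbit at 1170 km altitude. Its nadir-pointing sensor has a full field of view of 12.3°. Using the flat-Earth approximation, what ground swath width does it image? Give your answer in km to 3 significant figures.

252 km

Half-angle = 12.3°/2 = 6.15°.
Swath width ≈ 2h·tan(θ/2) = 2 × 1170 × tan(6.15°) = 252.1 km.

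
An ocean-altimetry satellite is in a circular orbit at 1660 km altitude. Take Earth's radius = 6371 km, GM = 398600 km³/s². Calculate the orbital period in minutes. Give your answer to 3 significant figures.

119 min

Semi-major axis a = 6371 + 1660 = 8031 km. Period T = 2π√(a³/μ) = 2π√(8031³/398600) = 7162.5 s = 119.38 min.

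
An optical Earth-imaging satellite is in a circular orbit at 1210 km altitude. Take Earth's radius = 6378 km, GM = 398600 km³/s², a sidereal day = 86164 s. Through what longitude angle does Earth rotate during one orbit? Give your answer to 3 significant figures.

Semi-major axis a = 6378 + 1210 = 7588 km. Period T = 2π√(a³/μ) = 2π√(7588³/398600) = 6578.1 s = 109.64 min.
During one orbit Earth rotates (6578.1 / 86164) × 360° = 27.48°.

27.5°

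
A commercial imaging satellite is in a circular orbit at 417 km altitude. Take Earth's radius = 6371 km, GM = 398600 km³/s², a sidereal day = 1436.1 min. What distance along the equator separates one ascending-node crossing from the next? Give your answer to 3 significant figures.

2590 km

Semi-major axis a = 6371 + 417 = 6788 km. Period T = 2π√(a³/μ) = 2π√(6788³/398600) = 5565.8 s = 92.76 min.
During one orbit Earth rotates (5565.8 / 86166) × 360° = 23.25°.
At the equator that is 23.25° × (2π·6371/360) km/° = 23.25 × 111.2 = 2586 km.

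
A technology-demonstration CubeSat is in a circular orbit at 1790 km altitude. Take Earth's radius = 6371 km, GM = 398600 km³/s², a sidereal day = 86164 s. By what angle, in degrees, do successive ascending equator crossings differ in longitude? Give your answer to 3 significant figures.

Semi-major axis a = 6371 + 1790 = 8161 km. Period T = 2π√(a³/μ) = 2π√(8161³/398600) = 7337.1 s = 122.29 min.
During one orbit Earth rotates (7337.1 / 86164) × 360° = 30.66°.

30.7°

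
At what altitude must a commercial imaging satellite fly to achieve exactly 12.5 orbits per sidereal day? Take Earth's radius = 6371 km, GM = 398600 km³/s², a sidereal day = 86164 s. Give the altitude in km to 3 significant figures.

Required period T = 86164 / 12.5 = 6893.1 s.
From T = 2π√(a³/μ): a = (μ T²/4π²)^(1/3) = (398600 × 6893.1² / 4π²)^(1/3) = 7828 km.
Altitude h = a − R = 7828 − 6371 = 1457 km.

1460 km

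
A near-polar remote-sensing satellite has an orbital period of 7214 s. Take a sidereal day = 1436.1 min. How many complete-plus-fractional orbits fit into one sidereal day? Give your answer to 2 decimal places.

Orbits per sidereal day = 86166 / 7214.0 = 11.944.

11.94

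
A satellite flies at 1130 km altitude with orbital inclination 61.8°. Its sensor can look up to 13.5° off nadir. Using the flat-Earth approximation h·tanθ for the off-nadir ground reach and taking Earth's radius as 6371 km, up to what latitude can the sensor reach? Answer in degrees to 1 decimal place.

64.2°

For a prograde orbit the ground track reaches latitude ±i = ±61.8°.
Sensor half-swath on the ground ≈ 1130·tan(13.5°) = 271 km = 2.44° of latitude.
Maximum observable latitude ≈ 61.8 + 2.44 = 64.2°.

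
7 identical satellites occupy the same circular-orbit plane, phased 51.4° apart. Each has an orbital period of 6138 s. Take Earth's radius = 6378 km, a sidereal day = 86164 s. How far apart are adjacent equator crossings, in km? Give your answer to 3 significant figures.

408 km

Single-satellite node shift = (6138.0/86164) × 360° = 25.65°.
With 7 satellites evenly phased, successive equator crossings are 25.65/7 = 3.664° apart.
That is 3.664 × 111.3 = 408 km at the equator.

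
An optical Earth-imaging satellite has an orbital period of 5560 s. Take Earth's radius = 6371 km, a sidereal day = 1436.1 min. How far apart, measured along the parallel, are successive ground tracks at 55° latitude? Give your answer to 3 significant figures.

Node shift per orbit = (5560.0/86166) × 360° = 23.23°.
Equatorial spacing = 23.23 × 111.2 km/° = 2583 km.
At 55° latitude, spacing = 2583 × cos(55°) = 1482 km.

1480 km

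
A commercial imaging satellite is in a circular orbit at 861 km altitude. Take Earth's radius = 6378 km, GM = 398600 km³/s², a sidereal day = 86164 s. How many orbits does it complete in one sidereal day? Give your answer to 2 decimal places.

14.06

Semi-major axis a = 6378 + 861 = 7239 km. Period T = 2π√(a³/μ) = 2π√(7239³/398600) = 6129.6 s = 102.16 min.
Orbits per sidereal day = 86164 / 6129.6 = 14.057.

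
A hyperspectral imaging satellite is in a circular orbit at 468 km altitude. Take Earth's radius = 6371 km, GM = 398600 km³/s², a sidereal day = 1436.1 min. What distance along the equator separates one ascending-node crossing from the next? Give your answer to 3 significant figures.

Semi-major axis a = 6371 + 468 = 6839 km. Period T = 2π√(a³/μ) = 2π√(6839³/398600) = 5628.6 s = 93.81 min.
During one orbit Earth rotates (5628.6 / 86166) × 360° = 23.52°.
At the equator that is 23.52° × (2π·6371/360) km/° = 23.52 × 111.2 = 2615 km.

2610 km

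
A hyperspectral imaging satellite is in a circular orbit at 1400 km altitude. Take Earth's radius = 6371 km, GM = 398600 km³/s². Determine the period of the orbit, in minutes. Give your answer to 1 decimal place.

113.6 min

Semi-major axis a = 6371 + 1400 = 7771 km. Period T = 2π√(a³/μ) = 2π√(7771³/398600) = 6817.5 s = 113.63 min.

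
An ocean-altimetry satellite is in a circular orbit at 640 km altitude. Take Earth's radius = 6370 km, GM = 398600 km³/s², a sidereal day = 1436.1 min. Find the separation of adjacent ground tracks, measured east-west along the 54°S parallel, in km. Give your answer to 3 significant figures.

1590 km

Semi-major axis a = 6370 + 640 = 7010 km. Period T = 2π√(a³/μ) = 2π√(7010³/398600) = 5841.0 s = 97.35 min.
Node shift per orbit = (5841.0/86166) × 360° = 24.40°.
Equatorial spacing = 24.40 × 111.2 km/° = 2713 km.
At 54° latitude, spacing = 2713 × cos(54°) = 1595 km.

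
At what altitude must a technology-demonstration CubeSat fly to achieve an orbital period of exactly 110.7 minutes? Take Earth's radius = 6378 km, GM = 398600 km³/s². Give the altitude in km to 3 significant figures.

1260 km

T = 110.7 min = 6642.0 s.
From T = 2π√(a³/μ): a = (μ T²/4π²)^(1/3) = (398600 × 6642.0² / 4π²)^(1/3) = 7637 km.
Altitude h = a − R = 7637 − 6378 = 1259 km.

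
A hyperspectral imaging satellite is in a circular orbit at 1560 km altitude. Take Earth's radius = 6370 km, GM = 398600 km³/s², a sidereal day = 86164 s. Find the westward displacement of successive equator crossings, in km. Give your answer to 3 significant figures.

Semi-major axis a = 6370 + 1560 = 7930 km. Period T = 2π√(a³/μ) = 2π√(7930³/398600) = 7027.8 s = 117.13 min.
During one orbit Earth rotates (7027.8 / 86164) × 360° = 29.36°.
At the equator that is 29.36° × (2π·6370/360) km/° = 29.36 × 111.2 = 3264 km.

3260 km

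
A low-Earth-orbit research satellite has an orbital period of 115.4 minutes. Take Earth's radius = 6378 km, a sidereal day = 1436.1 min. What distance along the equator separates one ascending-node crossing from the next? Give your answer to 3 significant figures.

T = 115.4 min = 6924.0 s.
During one orbit Earth rotates (6924.0 / 86166) × 360° = 28.93°.
At the equator that is 28.93° × (2π·6378/360) km/° = 28.93 × 111.3 = 3220 km.

3220 km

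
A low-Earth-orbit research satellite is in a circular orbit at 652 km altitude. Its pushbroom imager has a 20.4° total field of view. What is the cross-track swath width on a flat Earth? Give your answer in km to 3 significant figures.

235 km

Half-angle = 20.4°/2 = 10.2°.
Swath width ≈ 2h·tan(θ/2) = 2 × 652 × tan(10.2°) = 234.6 km.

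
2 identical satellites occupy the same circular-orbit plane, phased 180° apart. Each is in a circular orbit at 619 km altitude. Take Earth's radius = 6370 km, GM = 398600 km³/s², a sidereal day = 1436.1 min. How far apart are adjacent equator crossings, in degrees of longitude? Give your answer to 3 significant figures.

Semi-major axis a = 6370 + 619 = 6989 km. Period T = 2π√(a³/μ) = 2π√(6989³/398600) = 5814.8 s = 96.91 min.
Single-satellite node shift = (5814.8/86166) × 360° = 24.29°.
With 2 satellites evenly phased, successive equator crossings are 24.29/2 = 12.147° apart.

12.1°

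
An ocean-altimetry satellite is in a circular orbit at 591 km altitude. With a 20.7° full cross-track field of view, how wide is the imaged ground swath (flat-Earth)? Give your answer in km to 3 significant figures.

216 km

Half-angle = 20.7°/2 = 10.35°.
Swath width ≈ 2h·tan(θ/2) = 2 × 591 × tan(10.35°) = 215.9 km.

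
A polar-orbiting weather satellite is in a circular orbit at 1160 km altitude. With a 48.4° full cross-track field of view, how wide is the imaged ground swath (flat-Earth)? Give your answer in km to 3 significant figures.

Half-angle = 48.4°/2 = 24.2°.
Swath width ≈ 2h·tan(θ/2) = 2 × 1160 × tan(24.2°) = 1042.6 km.

1040 km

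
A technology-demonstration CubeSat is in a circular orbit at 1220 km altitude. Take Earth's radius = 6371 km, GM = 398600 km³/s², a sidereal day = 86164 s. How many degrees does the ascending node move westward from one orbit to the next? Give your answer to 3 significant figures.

Semi-major axis a = 6371 + 1220 = 7591 km. Period T = 2π√(a³/μ) = 2π√(7591³/398600) = 6582.0 s = 109.70 min.
During one orbit Earth rotates (6582.0 / 86164) × 360° = 27.50°.

27.5°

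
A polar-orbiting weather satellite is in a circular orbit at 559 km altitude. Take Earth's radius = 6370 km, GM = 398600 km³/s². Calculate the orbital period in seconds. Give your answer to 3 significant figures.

5740 seconds

Semi-major axis a = 6370 + 559 = 6929 km. Period T = 2π√(a³/μ) = 2π√(6929³/398600) = 5740.1 s = 95.67 min.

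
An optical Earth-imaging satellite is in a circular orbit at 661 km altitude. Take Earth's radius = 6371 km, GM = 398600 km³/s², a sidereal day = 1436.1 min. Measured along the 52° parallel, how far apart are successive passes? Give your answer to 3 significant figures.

1680 km

Semi-major axis a = 6371 + 661 = 7032 km. Period T = 2π√(a³/μ) = 2π√(7032³/398600) = 5868.5 s = 97.81 min.
Node shift per orbit = (5868.5/86166) × 360° = 24.52°.
Equatorial spacing = 24.52 × 111.2 km/° = 2726 km.
At 52° latitude, spacing = 2726 × cos(52°) = 1679 km.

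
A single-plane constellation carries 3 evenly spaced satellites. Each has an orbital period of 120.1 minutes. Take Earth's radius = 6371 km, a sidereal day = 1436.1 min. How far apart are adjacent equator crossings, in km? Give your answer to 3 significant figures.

1120 km

T = 120.1 min = 7206.0 s.
Single-satellite node shift = (7206.0/86166) × 360° = 30.11°.
With 3 satellites evenly phased, successive equator crossings are 30.11/3 = 10.036° apart.
That is 10.036 × 111.2 = 1116 km at the equator.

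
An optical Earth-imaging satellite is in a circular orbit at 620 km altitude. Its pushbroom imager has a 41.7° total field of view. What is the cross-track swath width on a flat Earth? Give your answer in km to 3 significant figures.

472 km

Half-angle = 41.7°/2 = 20.85°.
Swath width ≈ 2h·tan(θ/2) = 2 × 620 × tan(20.85°) = 472.3 km.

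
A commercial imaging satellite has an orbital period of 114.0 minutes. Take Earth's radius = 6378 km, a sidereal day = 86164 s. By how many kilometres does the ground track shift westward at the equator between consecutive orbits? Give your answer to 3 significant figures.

T = 114.0 min = 6840.0 s.
During one orbit Earth rotates (6840.0 / 86164) × 360° = 28.58°.
At the equator that is 28.58° × (2π·6378/360) km/° = 28.58 × 111.3 = 3181 km.

3180 km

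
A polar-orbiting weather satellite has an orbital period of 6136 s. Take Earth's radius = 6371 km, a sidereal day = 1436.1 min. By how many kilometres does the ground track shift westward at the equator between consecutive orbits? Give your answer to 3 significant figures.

During one orbit Earth rotates (6136.0 / 86166) × 360° = 25.64°.
At the equator that is 25.64° × (2π·6371/360) km/° = 25.64 × 111.2 = 2851 km.

2850 km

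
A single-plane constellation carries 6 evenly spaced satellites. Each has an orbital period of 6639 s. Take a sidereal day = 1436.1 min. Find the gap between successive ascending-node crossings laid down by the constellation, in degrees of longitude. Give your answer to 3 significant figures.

Single-satellite node shift = (6639.0/86166) × 360° = 27.74°.
With 6 satellites evenly phased, successive equator crossings are 27.74/6 = 4.623° apart.

4.62°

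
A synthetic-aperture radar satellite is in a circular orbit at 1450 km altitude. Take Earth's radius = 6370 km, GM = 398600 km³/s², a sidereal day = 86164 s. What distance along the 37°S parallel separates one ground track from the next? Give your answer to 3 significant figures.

Semi-major axis a = 6370 + 1450 = 7820 km. Period T = 2π√(a³/μ) = 2π√(7820³/398600) = 6882.1 s = 114.70 min.
Node shift per orbit = (6882.1/86164) × 360° = 28.75°.
Equatorial spacing = 28.75 × 111.2 km/° = 3197 km.
At 37° latitude, spacing = 3197 × cos(37°) = 2553 km.

2550 km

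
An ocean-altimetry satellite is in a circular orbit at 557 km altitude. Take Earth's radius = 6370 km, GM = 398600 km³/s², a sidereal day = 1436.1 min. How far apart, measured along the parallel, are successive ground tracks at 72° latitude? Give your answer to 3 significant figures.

Semi-major axis a = 6370 + 557 = 6927 km. Period T = 2π√(a³/μ) = 2π√(6927³/398600) = 5737.6 s = 95.63 min.
Node shift per orbit = (5737.6/86166) × 360° = 23.97°.
Equatorial spacing = 23.97 × 111.2 km/° = 2665 km.
At 72° latitude, spacing = 2665 × cos(72°) = 824 km.

824 km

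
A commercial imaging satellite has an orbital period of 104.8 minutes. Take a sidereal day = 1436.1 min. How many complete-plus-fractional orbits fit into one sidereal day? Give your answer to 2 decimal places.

T = 104.8 min = 6288.0 s.
Orbits per sidereal day = 86166 / 6288.0 = 13.703.

13.70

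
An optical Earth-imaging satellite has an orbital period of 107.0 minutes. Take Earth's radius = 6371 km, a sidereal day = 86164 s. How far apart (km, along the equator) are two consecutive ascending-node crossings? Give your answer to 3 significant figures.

T = 107.0 min = 6420.0 s.
During one orbit Earth rotates (6420.0 / 86164) × 360° = 26.82°.
At the equator that is 26.82° × (2π·6371/360) km/° = 26.82 × 111.2 = 2983 km.

2980 km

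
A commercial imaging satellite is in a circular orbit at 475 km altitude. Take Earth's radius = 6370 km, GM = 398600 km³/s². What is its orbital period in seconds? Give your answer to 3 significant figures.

5640 seconds

Semi-major axis a = 6370 + 475 = 6845 km. Period T = 2π√(a³/μ) = 2π√(6845³/398600) = 5636.0 s = 93.93 min.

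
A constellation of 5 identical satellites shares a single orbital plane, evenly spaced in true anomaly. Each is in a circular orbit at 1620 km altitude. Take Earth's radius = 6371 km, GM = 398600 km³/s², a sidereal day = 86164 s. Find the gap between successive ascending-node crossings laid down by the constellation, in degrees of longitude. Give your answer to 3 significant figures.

5.94°

Semi-major axis a = 6371 + 1620 = 7991 km. Period T = 2π√(a³/μ) = 2π√(7991³/398600) = 7109.1 s = 118.48 min.
Single-satellite node shift = (7109.1/86164) × 360° = 29.70°.
With 5 satellites evenly phased, successive equator crossings are 29.70/5 = 5.940° apart.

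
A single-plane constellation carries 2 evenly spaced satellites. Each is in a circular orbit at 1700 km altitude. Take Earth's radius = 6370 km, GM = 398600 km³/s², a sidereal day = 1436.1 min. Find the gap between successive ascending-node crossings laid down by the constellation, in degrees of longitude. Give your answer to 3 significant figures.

15.1°

Semi-major axis a = 6370 + 1700 = 8070 km. Period T = 2π√(a³/μ) = 2π√(8070³/398600) = 7214.8 s = 120.25 min.
Single-satellite node shift = (7214.8/86166) × 360° = 30.14°.
With 2 satellites evenly phased, successive equator crossings are 30.14/2 = 15.072° apart.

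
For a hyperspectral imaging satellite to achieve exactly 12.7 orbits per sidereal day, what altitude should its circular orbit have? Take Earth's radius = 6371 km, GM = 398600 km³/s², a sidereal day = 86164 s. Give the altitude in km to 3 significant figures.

1370 km

Required period T = 86164 / 12.7 = 6784.6 s.
From T = 2π√(a³/μ): a = (μ T²/4π²)^(1/3) = (398600 × 6784.6² / 4π²)^(1/3) = 7746 km.
Altitude h = a − R = 7746 − 6371 = 1375 km.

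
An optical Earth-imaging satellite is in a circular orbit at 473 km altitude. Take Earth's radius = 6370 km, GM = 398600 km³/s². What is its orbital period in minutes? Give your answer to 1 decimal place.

93.9 min

Semi-major axis a = 6370 + 473 = 6843 km. Period T = 2π√(a³/μ) = 2π√(6843³/398600) = 5633.5 s = 93.89 min.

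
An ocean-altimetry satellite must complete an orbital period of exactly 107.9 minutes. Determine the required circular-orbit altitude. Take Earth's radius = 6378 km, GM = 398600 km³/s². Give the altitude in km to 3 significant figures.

T = 107.9 min = 6474.0 s.
From T = 2π√(a³/μ): a = (μ T²/4π²)^(1/3) = (398600 × 6474.0² / 4π²)^(1/3) = 7508 km.
Altitude h = a − R = 7508 − 6378 = 1130 km.

1130 km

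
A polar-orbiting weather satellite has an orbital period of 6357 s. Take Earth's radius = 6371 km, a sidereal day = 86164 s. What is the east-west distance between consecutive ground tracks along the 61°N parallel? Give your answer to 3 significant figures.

1430 km

Node shift per orbit = (6357.0/86164) × 360° = 26.56°.
Equatorial spacing = 26.56 × 111.2 km/° = 2953 km.
At 61° latitude, spacing = 2953 × cos(61°) = 1432 km.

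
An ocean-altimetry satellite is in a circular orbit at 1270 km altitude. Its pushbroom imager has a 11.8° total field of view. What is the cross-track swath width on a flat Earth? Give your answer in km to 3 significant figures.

Half-angle = 11.8°/2 = 5.9°.
Swath width ≈ 2h·tan(θ/2) = 2 × 1270 × tan(5.9°) = 262.5 km.

262 km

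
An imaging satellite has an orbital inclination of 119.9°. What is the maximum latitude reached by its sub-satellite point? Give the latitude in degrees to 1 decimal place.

60.1°

Retrograde orbit: the ground track reaches ±(180° − i) = ±(180 − 119.9) = ±60.1°.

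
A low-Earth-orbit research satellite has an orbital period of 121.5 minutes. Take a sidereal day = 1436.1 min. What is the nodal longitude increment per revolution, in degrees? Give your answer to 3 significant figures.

T = 121.5 min = 7290.0 s.
During one orbit Earth rotates (7290.0 / 86166) × 360° = 30.46°.

30.5°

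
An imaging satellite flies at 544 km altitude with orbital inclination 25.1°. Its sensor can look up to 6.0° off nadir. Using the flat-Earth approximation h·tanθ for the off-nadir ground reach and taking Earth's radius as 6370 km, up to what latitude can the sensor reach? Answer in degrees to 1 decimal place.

For a prograde orbit the ground track reaches latitude ±i = ±25.1°.
Sensor half-swath on the ground ≈ 544·tan(6.0°) = 57 km = 0.51° of latitude.
Maximum observable latitude ≈ 25.1 + 0.51 = 25.6°.

25.6°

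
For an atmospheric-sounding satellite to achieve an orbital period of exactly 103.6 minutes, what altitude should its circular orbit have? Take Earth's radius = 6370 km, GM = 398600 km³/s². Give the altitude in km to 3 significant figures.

937 km

T = 103.6 min = 6216.0 s.
From T = 2π√(a³/μ): a = (μ T²/4π²)^(1/3) = (398600 × 6216.0² / 4π²)^(1/3) = 7307 km.
Altitude h = a − R = 7307 − 6370 = 937 km.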